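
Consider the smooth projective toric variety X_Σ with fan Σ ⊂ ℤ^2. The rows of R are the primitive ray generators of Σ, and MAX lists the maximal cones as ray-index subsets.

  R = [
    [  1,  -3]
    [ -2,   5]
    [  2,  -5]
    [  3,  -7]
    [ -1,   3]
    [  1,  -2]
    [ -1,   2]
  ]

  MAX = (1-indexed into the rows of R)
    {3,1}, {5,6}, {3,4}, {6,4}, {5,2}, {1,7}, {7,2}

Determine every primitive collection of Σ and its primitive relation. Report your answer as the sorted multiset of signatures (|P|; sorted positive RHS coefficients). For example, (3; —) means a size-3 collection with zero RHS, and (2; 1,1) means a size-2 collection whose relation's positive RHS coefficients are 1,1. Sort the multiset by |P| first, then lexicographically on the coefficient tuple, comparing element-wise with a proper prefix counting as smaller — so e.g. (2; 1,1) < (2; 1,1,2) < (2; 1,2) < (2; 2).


14 minimal non-faces of Δ(Σ) (on 7 rays):

  P={1,5}:  v_{1} + v_{5} = 0  →  sig = (2; —)
  P={2,3}:  v_{2} + v_{3} = 0  →  sig = (2; —)
  P={6,7}:  v_{6} + v_{7} = 0  →  sig = (2; —)
  P={1,2}:  v_{1} + v_{2} = v_{7}  →  sig = (2; 1)
  P={1,6}:  v_{1} + v_{6} = v_{3}  →  sig = (2; 1)
  P={2,4}:  v_{2} + v_{4} = v_{6}  →  sig = (2; 1)
  P={2,6}:  v_{2} + v_{6} = v_{5}  →  sig = (2; 1)
  P={3,5}:  v_{3} + v_{5} = v_{6}  →  sig = (2; 1)
  P={3,6}:  v_{3} + v_{6} = v_{4}  →  sig = (2; 1)
  P={3,7}:  v_{3} + v_{7} = v_{1}  →  sig = (2; 1)
  P={4,7}:  v_{4} + v_{7} = v_{3}  →  sig = (2; 1)
  P={5,7}:  v_{5} + v_{7} = v_{2}  →  sig = (2; 1)
  P={1,4}:  v_{1} + v_{4} = 2·v_{3}  →  sig = (2; 2)
  P={4,5}:  v_{4} + v_{5} = 2·v_{6}  →  sig = (2; 2)

Sorted signature multiset PRS(X):
    (2; —)
    (2; —)
    (2; —)
    (2; 1)
    (2; 1)
    (2; 1)
    (2; 1)
    (2; 1)
    (2; 1)
    (2; 1)
    (2; 1)
    (2; 1)
    (2; 2)
    (2; 2)


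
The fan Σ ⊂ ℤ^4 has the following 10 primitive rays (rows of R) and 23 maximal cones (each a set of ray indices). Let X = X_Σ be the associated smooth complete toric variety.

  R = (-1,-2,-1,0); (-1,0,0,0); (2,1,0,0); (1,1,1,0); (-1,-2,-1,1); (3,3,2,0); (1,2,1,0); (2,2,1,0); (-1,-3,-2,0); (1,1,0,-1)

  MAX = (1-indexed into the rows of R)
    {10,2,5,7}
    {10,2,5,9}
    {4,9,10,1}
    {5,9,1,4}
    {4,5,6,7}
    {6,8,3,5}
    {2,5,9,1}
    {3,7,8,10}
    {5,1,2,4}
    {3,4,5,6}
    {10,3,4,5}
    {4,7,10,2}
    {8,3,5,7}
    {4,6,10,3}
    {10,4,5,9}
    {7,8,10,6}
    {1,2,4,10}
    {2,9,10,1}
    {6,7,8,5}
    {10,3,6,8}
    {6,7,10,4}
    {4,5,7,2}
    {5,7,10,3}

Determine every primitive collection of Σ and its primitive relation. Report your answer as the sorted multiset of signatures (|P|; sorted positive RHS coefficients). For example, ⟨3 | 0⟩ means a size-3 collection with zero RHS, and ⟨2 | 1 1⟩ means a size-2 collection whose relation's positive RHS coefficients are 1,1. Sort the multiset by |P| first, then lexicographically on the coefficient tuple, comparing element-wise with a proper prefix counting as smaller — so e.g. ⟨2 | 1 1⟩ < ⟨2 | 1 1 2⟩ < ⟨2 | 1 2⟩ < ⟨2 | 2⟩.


Primitive collections (20):

  P = {1,7}:  v_{1} + v_{7} = 0  →  sig = ⟨2 | 0⟩
  P = {2,8}:  v_{2} + v_{8} = v_{7}  →  sig = ⟨2 | 1⟩
  P = {4,8}:  v_{4} + v_{8} = v_{6}  →  sig = ⟨2 | 1⟩
  P = {2,6}:  v_{2} + v_{6} = v_{4} + v_{7}  →  sig = ⟨2 | 1 1⟩
  P = {7,9}:  v_{7} + v_{9} = v_{5} + v_{10}  →  sig = ⟨2 | 1 1⟩
  P = {1,8}:  v_{1} + v_{8} = v_{4} + v_{5} + v_{10}  →  sig = ⟨2 | 1 1 1⟩
  P = {2,3}:  v_{2} + v_{3} = v_{5} + v_{7} + v_{10}  →  sig = ⟨2 | 1 1 1⟩
  P = {1,6}:  v_{1} + v_{6} = 2·v_{4} + v_{5} + v_{10}  →  sig = ⟨2 | 1 1 2⟩
  P = {1,3}:  v_{1} + v_{3} = v_{4} + 2·v_{5} + 2·v_{10}  →  sig = ⟨2 | 1 2 2⟩
  P = {8,9}:  v_{8} + v_{9} = v_{4} + 2·v_{5} + 2·v_{10}  →  sig = ⟨2 | 1 2 2⟩
  P = {3,9}:  v_{3} + v_{9} = v_{4} + 3·v_{5} + 3·v_{10}  →  sig = ⟨2 | 1 3 3⟩
  P = {6,9}:  v_{6} + v_{9} = 2·v_{4} + 2·v_{5} + 2·v_{10}  →  sig = ⟨2 | 2 2 2⟩
  P = {1,5,10}:  v_{1} + v_{5} + v_{10} = v_{9}  →  sig = ⟨3 | 1⟩
  P = {2,4,9}:  v_{2} + v_{4} + v_{9} = v_{1}  →  sig = ⟨3 | 1⟩
  P = {5,8,10}:  v_{5} + v_{8} + v_{10} = v_{3}  →  sig = ⟨3 | 1⟩
  P = {5,6,10}:  v_{5} + v_{6} + v_{10} = v_{3} + v_{4}  →  sig = ⟨3 | 1 1⟩
  P = {3,4,7}:  v_{3} + v_{4} + v_{7} = 2·v_{8}  →  sig = ⟨3 | 2⟩
  P = {3,6,7}:  v_{3} + v_{6} + v_{7} = 3·v_{8}  →  sig = ⟨3 | 3⟩
  P = {2,4,5,10}:  v_{2} + v_{4} + v_{5} + v_{10} = 0  →  sig = ⟨4 | 0⟩
  P = {4,5,7,10}:  v_{4} + v_{5} + v_{7} + v_{10} = v_{8}  →  sig = ⟨4 | 1⟩

so the primitive-relation signature multiset is
{ ⟨2 | 0⟩,  ⟨2 | 1⟩ ×2,  ⟨2 | 1 1⟩ ×2,  ⟨2 | 1 1 1⟩ ×2,  ⟨2 | 1 1 2⟩,  ⟨2 | 1 2 2⟩ ×2,  ⟨2 | 1 3 3⟩,  ⟨2 | 2 2 2⟩,  ⟨3 | 1⟩ ×3,  ⟨3 | 1 1⟩,  ⟨3 | 2⟩,  ⟨3 | 3⟩,  ⟨4 | 0⟩,  ⟨4 | 1⟩ }


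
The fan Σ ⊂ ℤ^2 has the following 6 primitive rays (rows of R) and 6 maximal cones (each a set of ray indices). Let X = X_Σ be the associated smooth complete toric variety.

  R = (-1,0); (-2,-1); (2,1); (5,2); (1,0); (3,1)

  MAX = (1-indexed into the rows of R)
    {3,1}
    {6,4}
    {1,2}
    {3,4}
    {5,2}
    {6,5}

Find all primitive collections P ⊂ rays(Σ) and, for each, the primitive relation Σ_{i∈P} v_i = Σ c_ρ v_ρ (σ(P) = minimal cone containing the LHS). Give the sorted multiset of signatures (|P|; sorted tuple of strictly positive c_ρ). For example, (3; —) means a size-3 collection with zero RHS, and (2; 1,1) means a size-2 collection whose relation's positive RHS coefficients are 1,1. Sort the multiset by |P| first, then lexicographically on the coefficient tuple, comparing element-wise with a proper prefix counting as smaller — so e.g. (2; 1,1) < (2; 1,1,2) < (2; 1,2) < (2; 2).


Σ has 9 primitive collections:

  {1,5}:  v_{1} + v_{5} = 0  ⟹  sig = (2; —)
  {2,3}:  v_{2} + v_{3} = 0  ⟹  sig = (2; —)
  {1,6}:  v_{1} + v_{6} = v_{3}  ⟹  sig = (2; 1)
  {2,4}:  v_{2} + v_{4} = v_{6}  ⟹  sig = (2; 1)
  {2,6}:  v_{2} + v_{6} = v_{5}  ⟹  sig = (2; 1)
  {3,5}:  v_{3} + v_{5} = v_{6}  ⟹  sig = (2; 1)
  {3,6}:  v_{3} + v_{6} = v_{4}  ⟹  sig = (2; 1)
  {1,4}:  v_{1} + v_{4} = 2·v_{3}  ⟹  sig = (2; 2)
  {4,5}:  v_{4} + v_{5} = 2·v_{6}  ⟹  sig = (2; 2)

Signatures (|P|; sorted positive RHS coefficients), sorted:
[(2; —), (2; —), (2; 1), (2; 1), (2; 1), (2; 1), (2; 1), (2; 2), (2; 2)]


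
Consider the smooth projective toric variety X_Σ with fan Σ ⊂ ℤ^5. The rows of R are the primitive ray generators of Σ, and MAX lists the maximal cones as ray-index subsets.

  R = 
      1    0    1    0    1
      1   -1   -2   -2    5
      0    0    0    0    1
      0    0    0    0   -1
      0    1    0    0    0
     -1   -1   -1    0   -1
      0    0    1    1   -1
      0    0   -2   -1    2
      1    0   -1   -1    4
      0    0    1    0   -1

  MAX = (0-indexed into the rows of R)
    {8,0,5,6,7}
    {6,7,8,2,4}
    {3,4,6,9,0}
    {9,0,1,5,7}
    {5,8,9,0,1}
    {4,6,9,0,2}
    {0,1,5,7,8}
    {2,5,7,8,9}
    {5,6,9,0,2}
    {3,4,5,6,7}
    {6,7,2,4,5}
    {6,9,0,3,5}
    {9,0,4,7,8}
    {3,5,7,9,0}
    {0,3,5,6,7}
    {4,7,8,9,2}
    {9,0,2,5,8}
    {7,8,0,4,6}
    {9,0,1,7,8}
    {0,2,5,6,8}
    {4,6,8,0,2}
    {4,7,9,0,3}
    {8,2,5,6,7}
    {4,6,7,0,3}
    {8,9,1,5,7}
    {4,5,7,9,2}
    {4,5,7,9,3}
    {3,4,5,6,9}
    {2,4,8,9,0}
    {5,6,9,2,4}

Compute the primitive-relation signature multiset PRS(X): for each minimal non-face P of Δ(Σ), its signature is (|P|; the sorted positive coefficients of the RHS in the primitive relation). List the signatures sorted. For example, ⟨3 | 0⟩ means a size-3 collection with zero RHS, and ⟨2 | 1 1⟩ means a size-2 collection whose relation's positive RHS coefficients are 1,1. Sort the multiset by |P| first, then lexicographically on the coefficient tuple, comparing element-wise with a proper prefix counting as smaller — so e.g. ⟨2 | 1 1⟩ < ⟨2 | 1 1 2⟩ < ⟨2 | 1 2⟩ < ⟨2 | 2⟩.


|primitive collections| = 12. Relations:

  P={2,3}:  v_{2} + v_{3} = 0  ⟹  sig = ⟨2 | 0⟩
  P={3,8}:  v_{3} + v_{8} = v_{0} + v_{7}  ⟹  sig = ⟨2 | 1 1⟩
  P={1,4}:  v_{1} + v_{4} = v_{7} + v_{8} + v_{9}  ⟹  sig = ⟨2 | 1 1 1⟩
  P={1,6}:  v_{1} + v_{6} = v_{0} + v_{5} + v_{8}  ⟹  sig = ⟨2 | 1 1 1⟩
  P={1,2}:  v_{1} + v_{2} = v_{5} + 2·v_{8} + v_{9}  ⟹  sig = ⟨2 | 1 1 2⟩
  P={1,3}:  v_{1} + v_{3} = 2·v_{0} + v_{5} + 2·v_{7} + v_{9}  ⟹  sig = ⟨2 | 1 1 2 2⟩
  P={0,4,5}:  v_{0} + v_{4} + v_{5} = 0  ⟹  sig = ⟨3 | 0⟩
  P={6,7,9}:  v_{6} + v_{7} + v_{9} = 0  ⟹  sig = ⟨3 | 0⟩
  P={0,2,7}:  v_{0} + v_{2} + v_{7} = v_{8}  ⟹  sig = ⟨3 | 1⟩
  P={4,5,8}:  v_{4} + v_{5} + v_{8} = v_{2} + v_{7}  ⟹  sig = ⟨3 | 1 1⟩
  P={6,8,9}:  v_{6} + v_{8} + v_{9} = v_{0} + v_{2}  ⟹  sig = ⟨3 | 1 1⟩
  P={0,5,7,8,9}:  v_{0} + v_{5} + v_{7} + v_{8} + v_{9} = v_{1}  ⟹  sig = ⟨5 | 1⟩

Sorted signature multiset PRS(X):
[⟨2 | 0⟩, ⟨2 | 1 1⟩, ⟨2 | 1 1 1⟩, ⟨2 | 1 1 1⟩, ⟨2 | 1 1 2⟩, ⟨2 | 1 1 2 2⟩, ⟨3 | 0⟩, ⟨3 | 0⟩, ⟨3 | 1⟩, ⟨3 | 1 1⟩, ⟨3 | 1 1⟩, ⟨5 | 1⟩]


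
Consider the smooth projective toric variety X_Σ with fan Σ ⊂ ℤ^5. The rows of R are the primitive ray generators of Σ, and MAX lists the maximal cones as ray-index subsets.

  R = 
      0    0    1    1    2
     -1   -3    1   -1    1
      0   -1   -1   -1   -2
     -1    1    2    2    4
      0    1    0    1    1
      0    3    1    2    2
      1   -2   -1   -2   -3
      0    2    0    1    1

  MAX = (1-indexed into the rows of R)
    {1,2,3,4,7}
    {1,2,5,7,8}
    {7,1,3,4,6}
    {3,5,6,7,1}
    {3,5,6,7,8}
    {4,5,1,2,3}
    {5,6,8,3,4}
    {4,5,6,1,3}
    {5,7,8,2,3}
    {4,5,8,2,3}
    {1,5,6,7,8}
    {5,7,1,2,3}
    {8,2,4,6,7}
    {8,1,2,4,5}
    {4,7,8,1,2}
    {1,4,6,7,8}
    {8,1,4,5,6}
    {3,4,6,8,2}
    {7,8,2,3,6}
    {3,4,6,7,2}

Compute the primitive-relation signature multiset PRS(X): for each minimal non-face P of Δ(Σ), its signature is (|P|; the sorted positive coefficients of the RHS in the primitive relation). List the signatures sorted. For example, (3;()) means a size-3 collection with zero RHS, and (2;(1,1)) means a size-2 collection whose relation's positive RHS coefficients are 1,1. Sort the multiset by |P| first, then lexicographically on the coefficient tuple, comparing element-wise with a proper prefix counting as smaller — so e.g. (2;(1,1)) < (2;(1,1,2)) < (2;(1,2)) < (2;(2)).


5 collections generate NE(X_Σ); each relation:

  P = {1,3,8}:  v_{1} + v_{3} + v_{8} = v_{5} — sig = (3;(1))
  P = {2,5,6}:  v_{2} + v_{5} + v_{6} = v_{4} — sig = (3;(1))
  P = {4,5,7}:  v_{4} + v_{5} + v_{7} = v_{1} — sig = (3;(1))
  P = {1,2,6}:  v_{1} + v_{2} + v_{6} = 2·v_{4} + v_{7} — sig = (3;(1,2))
  P = {3,4,7,8}:  v_{3} + v_{4} + v_{7} + v_{8} = 0 — sig = (4;())

Sorted signature multiset PRS(X):
[(3;(1)), (3;(1)), (3;(1)), (3;(1,2)), (4;())]


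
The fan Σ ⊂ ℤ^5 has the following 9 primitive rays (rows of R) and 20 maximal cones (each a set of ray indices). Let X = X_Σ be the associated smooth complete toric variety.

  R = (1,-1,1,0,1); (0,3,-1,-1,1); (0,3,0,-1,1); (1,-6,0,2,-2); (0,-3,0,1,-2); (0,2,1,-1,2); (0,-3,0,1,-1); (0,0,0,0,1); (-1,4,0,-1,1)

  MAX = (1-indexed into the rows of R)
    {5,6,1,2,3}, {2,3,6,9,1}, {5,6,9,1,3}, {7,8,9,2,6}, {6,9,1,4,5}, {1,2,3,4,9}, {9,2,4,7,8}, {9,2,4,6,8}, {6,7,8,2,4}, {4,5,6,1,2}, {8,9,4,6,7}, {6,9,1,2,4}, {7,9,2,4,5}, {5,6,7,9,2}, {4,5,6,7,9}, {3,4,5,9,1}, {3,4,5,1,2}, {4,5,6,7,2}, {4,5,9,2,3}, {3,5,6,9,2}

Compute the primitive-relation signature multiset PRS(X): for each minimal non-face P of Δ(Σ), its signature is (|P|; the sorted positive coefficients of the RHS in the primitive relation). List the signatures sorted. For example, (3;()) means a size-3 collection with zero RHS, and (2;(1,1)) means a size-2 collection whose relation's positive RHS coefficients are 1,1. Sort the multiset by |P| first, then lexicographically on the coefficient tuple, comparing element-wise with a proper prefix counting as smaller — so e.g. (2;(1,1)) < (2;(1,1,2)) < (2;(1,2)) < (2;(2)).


Σ has 9 primitive collections:

  • {3,7}:  v_{3} + v_{7} = 0  ⟹  sig = (2;())
  • {5,8}:  v_{5} + v_{8} = v_{7}  ⟹  sig = (2;(1))
  • {1,7}:  v_{1} + v_{7} = v_{4} + v_{6}  ⟹  sig = (2;(1,1))
  • {3,8}:  v_{3} + v_{8} = v_{2} + v_{4} + v_{6} + v_{9}  ⟹  sig = (2;(1,1,1,1))
  • {1,8}:  v_{1} + v_{8} = v_{2} + 2·v_{4} + 2·v_{6} + v_{9}  ⟹  sig = (2;(1,1,2,2))
  • {3,4,6}:  v_{3} + v_{4} + v_{6} = v_{1}  ⟹  sig = (3;(1))
  • {1,2,5,9}:  v_{1} + v_{2} + v_{5} + v_{9} = v_{3}  ⟹  sig = (4;(1))
  • {2,4,5,6,9}:  v_{2} + v_{4} + v_{5} + v_{6} + v_{9} = 0  ⟹  sig = (5;())
  • {2,4,6,7,9}:  v_{2} + v_{4} + v_{6} + v_{7} + v_{9} = v_{8}  ⟹  sig = (5;(1))

Hence PRS(X_Σ) =
{ (2;()),  (2;(1)),  (2;(1,1)),  (2;(1,1,1,1)),  (2;(1,1,2,2)),  (3;(1)),  (4;(1)),  (5;()),  (5;(1)) }


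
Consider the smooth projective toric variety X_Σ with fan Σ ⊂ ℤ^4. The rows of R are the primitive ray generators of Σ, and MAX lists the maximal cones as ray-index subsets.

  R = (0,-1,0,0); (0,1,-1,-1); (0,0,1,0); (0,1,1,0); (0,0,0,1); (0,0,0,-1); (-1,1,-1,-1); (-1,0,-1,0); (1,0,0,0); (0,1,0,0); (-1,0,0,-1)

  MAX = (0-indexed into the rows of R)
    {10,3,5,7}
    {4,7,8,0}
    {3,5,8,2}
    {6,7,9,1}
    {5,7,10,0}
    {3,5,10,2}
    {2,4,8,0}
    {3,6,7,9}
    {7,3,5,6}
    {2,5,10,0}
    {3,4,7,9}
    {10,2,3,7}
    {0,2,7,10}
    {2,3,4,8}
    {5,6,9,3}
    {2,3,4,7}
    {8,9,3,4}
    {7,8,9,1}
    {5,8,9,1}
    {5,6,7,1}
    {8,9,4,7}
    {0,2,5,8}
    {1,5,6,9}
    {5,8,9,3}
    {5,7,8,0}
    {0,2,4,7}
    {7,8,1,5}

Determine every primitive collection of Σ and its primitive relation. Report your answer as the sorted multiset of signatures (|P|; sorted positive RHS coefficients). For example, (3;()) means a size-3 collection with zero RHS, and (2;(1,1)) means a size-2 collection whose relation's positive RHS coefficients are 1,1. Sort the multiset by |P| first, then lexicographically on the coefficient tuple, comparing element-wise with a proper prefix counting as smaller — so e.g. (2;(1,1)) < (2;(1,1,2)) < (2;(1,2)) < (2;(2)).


21 collections generate NE(X_Σ); each relation:

  P = {0,9}:  v_{0} + v_{9} = 0  ⟹  sig = (2;())
  P = {4,5}:  v_{4} + v_{5} = 0  ⟹  sig = (2;())
  P = {0,3}:  v_{0} + v_{3} = v_{2}  ⟹  sig = (2;(1))
  P = {2,9}:  v_{2} + v_{9} = v_{3}  ⟹  sig = (2;(1))
  P = {6,8}:  v_{6} + v_{8} = v_{1}  ⟹  sig = (2;(1))
  P = {8,10}:  v_{8} + v_{10} = v_{5}  ⟹  sig = (2;(1))
  P = {0,6}:  v_{0} + v_{6} = v_{5} + v_{7}  ⟹  sig = (2;(1,1))
  P = {1,2}:  v_{1} + v_{2} = v_{5} + v_{9}  ⟹  sig = (2;(1,1))
  P = {1,10}:  v_{1} + v_{10} = v_{5} + v_{6}  ⟹  sig = (2;(1,1))
  P = {4,6}:  v_{4} + v_{6} = v_{7} + v_{9}  ⟹  sig = (2;(1,1))
  P = {4,10}:  v_{4} + v_{10} = v_{2} + v_{7}  ⟹  sig = (2;(1,1))
  P = {0,1}:  v_{0} + v_{1} = v_{5} + v_{7} + v_{8}  ⟹  sig = (2;(1,1,1))
  P = {1,4}:  v_{1} + v_{4} = v_{7} + v_{8} + v_{9}  ⟹  sig = (2;(1,1,1))
  P = {2,6}:  v_{2} + v_{6} = v_{3} + v_{5} + v_{7}  ⟹  sig = (2;(1,1,1))
  P = {9,10}:  v_{9} + v_{10} = v_{3} + v_{5} + v_{7}  ⟹  sig = (2;(1,1,1))
  P = {1,3}:  v_{1} + v_{3} = v_{5} + 2·v_{9}  ⟹  sig = (2;(1,2))
  P = {6,10}:  v_{6} + v_{10} = v_{3} + 2·v_{5} + 2·v_{7}  ⟹  sig = (2;(1,2,2))
  P = {2,7,8}:  v_{2} + v_{7} + v_{8} = 0  ⟹  sig = (3;())
  P = {2,5,7}:  v_{2} + v_{5} + v_{7} = v_{10}  ⟹  sig = (3;(1))
  P = {3,7,8}:  v_{3} + v_{7} + v_{8} = v_{9}  ⟹  sig = (3;(1))
  P = {5,7,9}:  v_{5} + v_{7} + v_{9} = v_{6}  ⟹  sig = (3;(1))

Hence PRS(X_Σ) =
{ (2;()) ×2,  (2;(1)) ×4,  (2;(1,1)) ×5,  (2;(1,1,1)) ×4,  (2;(1,2)),  (2;(1,2,2)),  (3;()),  (3;(1)) ×3 }


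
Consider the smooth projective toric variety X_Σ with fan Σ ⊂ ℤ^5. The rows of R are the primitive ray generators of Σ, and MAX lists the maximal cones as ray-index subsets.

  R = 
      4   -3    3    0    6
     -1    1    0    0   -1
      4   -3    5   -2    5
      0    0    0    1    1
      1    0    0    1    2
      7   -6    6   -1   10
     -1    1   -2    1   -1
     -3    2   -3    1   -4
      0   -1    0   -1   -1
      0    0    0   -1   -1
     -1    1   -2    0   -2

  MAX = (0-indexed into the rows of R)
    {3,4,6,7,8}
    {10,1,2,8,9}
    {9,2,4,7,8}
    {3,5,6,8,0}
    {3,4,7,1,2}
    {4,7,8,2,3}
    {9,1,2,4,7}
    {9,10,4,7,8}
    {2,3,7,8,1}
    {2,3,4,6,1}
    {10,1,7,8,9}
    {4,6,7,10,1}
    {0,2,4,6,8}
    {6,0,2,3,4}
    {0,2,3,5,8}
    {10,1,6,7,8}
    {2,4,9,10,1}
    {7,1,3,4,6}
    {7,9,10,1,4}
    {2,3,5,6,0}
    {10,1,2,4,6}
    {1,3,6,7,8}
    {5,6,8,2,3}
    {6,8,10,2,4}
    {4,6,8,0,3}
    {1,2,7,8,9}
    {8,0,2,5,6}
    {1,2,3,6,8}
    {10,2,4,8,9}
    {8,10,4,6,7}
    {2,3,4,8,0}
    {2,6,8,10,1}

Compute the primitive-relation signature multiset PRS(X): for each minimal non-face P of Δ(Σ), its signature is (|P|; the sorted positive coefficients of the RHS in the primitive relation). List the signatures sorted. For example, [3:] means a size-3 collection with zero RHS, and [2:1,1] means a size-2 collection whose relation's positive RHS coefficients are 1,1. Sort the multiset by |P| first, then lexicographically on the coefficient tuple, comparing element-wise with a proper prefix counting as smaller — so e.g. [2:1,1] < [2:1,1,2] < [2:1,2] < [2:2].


17 minimal non-faces of Δ(Σ) (on 11 rays):

  • {3,9}:  v_{3} + v_{9} = 0  →  sig = [2:]
  • {3,10}:  v_{3} + v_{10} = v_{6}  →  sig = [2:1]
  • {6,9}:  v_{6} + v_{9} = v_{10}  →  sig = [2:1]
  • {0,1}:  v_{0} + v_{1} = v_{2} + v_{3} + v_{6}  →  sig = [2:1,1,1]
  • {0,7}:  v_{0} + v_{7} = v_{3} + v_{4} + v_{8}  →  sig = [2:1,1,1]
  • {5,7}:  v_{5} + v_{7} = v_{0} + v_{3} + v_{8}  →  sig = [2:1,1,1]
  • {0,9}:  v_{0} + v_{9} = v_{2} + v_{4} + v_{6} + v_{8}  →  sig = [2:1,1,1,1]
  • {5,9}:  v_{5} + v_{9} = v_{0} + v_{2} + v_{6} + v_{8}  →  sig = [2:1,1,1,1]
  • {0,10}:  v_{0} + v_{10} = v_{2} + v_{4} + 2·v_{6} + v_{8}  →  sig = [2:1,1,1,2]
  • {5,10}:  v_{5} + v_{10} = v_{0} + v_{2} + 2·v_{6} + v_{8}  →  sig = [2:1,1,1,2]
  • {1,5}:  v_{1} + v_{5} = 2·v_{2} + 2·v_{3} + 2·v_{6} + v_{8}  →  sig = [2:1,2,2,2]
  • {4,5}:  v_{4} + v_{5} = 2·v_{0}  →  sig = [2:2]
  • {1,4,8}:  v_{1} + v_{4} + v_{8} = 0  →  sig = [3:]
  • {2,6,7}:  v_{2} + v_{6} + v_{7} = 0  →  sig = [3:]
  • {2,7,10}:  v_{2} + v_{7} + v_{10} = v_{9}  →  sig = [3:1]
  • {0,2,3,6,8}:  v_{0} + v_{2} + v_{3} + v_{6} + v_{8} = v_{5}  →  sig = [5:1]
  • {2,3,4,6,8}:  v_{2} + v_{3} + v_{4} + v_{6} + v_{8} = v_{0}  →  sig = [5:1]

so the primitive-relation signature multiset is
[[2:], [2:1], [2:1], [2:1,1,1], [2:1,1,1], [2:1,1,1], [2:1,1,1,1], [2:1,1,1,1], [2:1,1,1,2], [2:1,1,1,2], [2:1,2,2,2], [2:2], [3:], [3:], [3:1], [5:1], [5:1]]


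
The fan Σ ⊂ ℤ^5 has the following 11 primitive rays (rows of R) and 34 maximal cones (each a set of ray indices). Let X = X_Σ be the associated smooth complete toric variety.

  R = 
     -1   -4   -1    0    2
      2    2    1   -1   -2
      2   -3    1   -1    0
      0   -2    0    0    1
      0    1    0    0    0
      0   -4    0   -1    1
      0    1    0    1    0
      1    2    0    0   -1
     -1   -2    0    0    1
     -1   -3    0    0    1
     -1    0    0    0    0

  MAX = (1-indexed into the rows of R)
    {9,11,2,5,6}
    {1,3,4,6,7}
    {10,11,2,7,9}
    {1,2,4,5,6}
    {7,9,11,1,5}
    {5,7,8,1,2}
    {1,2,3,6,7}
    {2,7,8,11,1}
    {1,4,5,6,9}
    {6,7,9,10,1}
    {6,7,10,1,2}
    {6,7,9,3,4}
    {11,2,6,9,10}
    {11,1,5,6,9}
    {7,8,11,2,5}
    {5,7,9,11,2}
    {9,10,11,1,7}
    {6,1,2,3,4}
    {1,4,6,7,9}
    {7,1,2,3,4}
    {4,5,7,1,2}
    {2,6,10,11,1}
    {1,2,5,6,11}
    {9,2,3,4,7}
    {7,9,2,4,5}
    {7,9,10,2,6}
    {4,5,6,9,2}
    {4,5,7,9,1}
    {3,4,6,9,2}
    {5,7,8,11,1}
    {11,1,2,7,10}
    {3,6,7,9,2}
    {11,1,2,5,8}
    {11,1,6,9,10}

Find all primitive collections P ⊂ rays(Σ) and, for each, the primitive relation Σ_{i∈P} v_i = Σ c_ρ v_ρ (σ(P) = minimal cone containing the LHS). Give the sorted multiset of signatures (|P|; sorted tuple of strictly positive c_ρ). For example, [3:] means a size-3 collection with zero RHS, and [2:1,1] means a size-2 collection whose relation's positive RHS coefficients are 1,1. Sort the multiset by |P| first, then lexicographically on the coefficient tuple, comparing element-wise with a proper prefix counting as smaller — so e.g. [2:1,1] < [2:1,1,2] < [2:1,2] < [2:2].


Δ(Σ) — 11 vertices, 17 min non-faces:

  P={8,9}:  v_{8} + v_{9} = 0  so sig = [2:]
  P={4,11}:  v_{4} + v_{11} = v_{9}  so sig = [2:1]
  P={5,10}:  v_{5} + v_{10} = v_{9}  so sig = [2:1]
  P={6,8}:  v_{6} + v_{8} = v_{1} + v_{2}  so sig = [2:1,1]
  P={4,10}:  v_{4} + v_{10} = v_{6} + v_{7} + v_{9}  so sig = [2:1,1,1]
  P={3,11}:  v_{3} + v_{11} = v_{2} + v_{6} + v_{7} + v_{9}  so sig = [2:1,1,1,1]
  P={4,8}:  v_{4} + v_{8} = v_{1} + v_{2} + v_{5} + v_{7}  so sig = [2:1,1,1,1]
  P={8,10}:  v_{8} + v_{10} = v_{1} + v_{2} + v_{7} + v_{11}  so sig = [2:1,1,1,1]
  P={3,8}:  v_{3} + v_{8} = v_{1} + 2·v_{2} + v_{4} + v_{7}  so sig = [2:1,1,1,2]
  P={3,10}:  v_{3} + v_{10} = v_{2} + 2·v_{6} + 2·v_{7} + v_{9}  so sig = [2:1,1,2,2]
  P={3,5}:  v_{3} + v_{5} = v_{2} + 2·v_{4}  so sig = [2:1,2]
  P={1,2,9}:  v_{1} + v_{2} + v_{9} = v_{6}  so sig = [3:1]
  P={5,6,7}:  v_{5} + v_{6} + v_{7} = v_{4}  so sig = [3:1]
  P={6,7,11}:  v_{6} + v_{7} + v_{11} = v_{10}  so sig = [3:1]
  P={1,3,9}:  v_{1} + v_{3} + v_{9} = v_{4} + 2·v_{6} + v_{7}  so sig = [3:1,1,2]
  P={2,4,6,7}:  v_{2} + v_{4} + v_{6} + v_{7} = v_{3}  so sig = [4:1]
  P={1,2,5,7,11}:  v_{1} + v_{2} + v_{5} + v_{7} + v_{11} = 0  so sig = [5:]

Sorted signature multiset PRS(X):
{ [2:],  [2:1] ×2,  [2:1,1],  [2:1,1,1],  [2:1,1,1,1] ×3,  [2:1,1,1,2],  [2:1,1,2,2],  [2:1,2],  [3:1] ×3,  [3:1,1,2],  [4:1],  [5:] }


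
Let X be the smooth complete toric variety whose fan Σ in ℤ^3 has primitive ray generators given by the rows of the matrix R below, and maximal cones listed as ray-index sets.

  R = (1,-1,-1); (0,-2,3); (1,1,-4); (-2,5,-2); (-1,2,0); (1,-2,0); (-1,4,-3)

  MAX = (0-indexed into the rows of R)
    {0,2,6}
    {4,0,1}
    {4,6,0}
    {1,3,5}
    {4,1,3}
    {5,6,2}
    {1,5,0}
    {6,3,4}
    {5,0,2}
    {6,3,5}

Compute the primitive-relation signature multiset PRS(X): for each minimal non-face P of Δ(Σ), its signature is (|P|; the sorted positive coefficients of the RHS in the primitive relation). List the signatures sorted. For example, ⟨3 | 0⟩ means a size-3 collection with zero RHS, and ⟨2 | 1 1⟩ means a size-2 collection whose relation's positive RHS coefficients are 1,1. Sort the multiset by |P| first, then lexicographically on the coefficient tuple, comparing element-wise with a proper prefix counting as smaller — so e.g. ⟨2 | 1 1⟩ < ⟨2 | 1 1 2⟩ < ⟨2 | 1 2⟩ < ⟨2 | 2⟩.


Σ has 7 primitive collections:

  P={4,5}:  v_{4} + v_{5} = 0  ⇒ sig = ⟨2 | 0⟩
  P={0,3}:  v_{0} + v_{3} = v_{6}  ⇒ sig = ⟨2 | 1⟩
  P={1,2}:  v_{1} + v_{2} = v_{0}  ⇒ sig = ⟨2 | 1⟩
  P={1,6}:  v_{1} + v_{6} = v_{4}  ⇒ sig = ⟨2 | 1⟩
  P={2,4}:  v_{2} + v_{4} = v_{0} + v_{6}  ⇒ sig = ⟨2 | 1 1⟩
  P={2,3}:  v_{2} + v_{3} = v_{5} + 2·v_{6}  ⇒ sig = ⟨2 | 1 2⟩
  P={0,5,6}:  v_{0} + v_{5} + v_{6} = v_{2}  ⇒ sig = ⟨3 | 1⟩

so the primitive-relation signature multiset is
    ⟨2 | 0⟩
    ⟨2 | 1⟩
    ⟨2 | 1⟩
    ⟨2 | 1⟩
    ⟨2 | 1 1⟩
    ⟨2 | 1 2⟩
    ⟨3 | 1⟩


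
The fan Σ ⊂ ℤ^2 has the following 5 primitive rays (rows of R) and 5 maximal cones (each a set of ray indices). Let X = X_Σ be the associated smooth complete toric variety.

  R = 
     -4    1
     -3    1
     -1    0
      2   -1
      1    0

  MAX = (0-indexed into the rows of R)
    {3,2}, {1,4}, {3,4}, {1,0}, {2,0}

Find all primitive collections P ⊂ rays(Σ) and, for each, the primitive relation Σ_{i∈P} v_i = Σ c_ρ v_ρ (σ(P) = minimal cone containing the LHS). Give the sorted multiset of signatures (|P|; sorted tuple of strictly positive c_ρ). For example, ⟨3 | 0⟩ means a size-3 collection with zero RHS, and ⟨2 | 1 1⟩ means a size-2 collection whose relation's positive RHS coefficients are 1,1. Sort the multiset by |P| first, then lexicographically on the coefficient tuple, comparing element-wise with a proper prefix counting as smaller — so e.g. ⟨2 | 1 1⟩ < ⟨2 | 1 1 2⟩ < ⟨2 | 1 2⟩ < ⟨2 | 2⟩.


Primitive collections (5):

  • {2,4}:  v_{2} + v_{4} = 0  so sig = ⟨2 | 0⟩
  • {0,4}:  v_{0} + v_{4} = v_{1}  so sig = ⟨2 | 1⟩
  • {1,2}:  v_{1} + v_{2} = v_{0}  so sig = ⟨2 | 1⟩
  • {1,3}:  v_{1} + v_{3} = v_{2}  so sig = ⟨2 | 1⟩
  • {0,3}:  v_{0} + v_{3} = 2·v_{2}  so sig = ⟨2 | 2⟩

Hence PRS(X_Σ) =
    ⟨2 | 0⟩
    ⟨2 | 1⟩
    ⟨2 | 1⟩
    ⟨2 | 1⟩
    ⟨2 | 2⟩


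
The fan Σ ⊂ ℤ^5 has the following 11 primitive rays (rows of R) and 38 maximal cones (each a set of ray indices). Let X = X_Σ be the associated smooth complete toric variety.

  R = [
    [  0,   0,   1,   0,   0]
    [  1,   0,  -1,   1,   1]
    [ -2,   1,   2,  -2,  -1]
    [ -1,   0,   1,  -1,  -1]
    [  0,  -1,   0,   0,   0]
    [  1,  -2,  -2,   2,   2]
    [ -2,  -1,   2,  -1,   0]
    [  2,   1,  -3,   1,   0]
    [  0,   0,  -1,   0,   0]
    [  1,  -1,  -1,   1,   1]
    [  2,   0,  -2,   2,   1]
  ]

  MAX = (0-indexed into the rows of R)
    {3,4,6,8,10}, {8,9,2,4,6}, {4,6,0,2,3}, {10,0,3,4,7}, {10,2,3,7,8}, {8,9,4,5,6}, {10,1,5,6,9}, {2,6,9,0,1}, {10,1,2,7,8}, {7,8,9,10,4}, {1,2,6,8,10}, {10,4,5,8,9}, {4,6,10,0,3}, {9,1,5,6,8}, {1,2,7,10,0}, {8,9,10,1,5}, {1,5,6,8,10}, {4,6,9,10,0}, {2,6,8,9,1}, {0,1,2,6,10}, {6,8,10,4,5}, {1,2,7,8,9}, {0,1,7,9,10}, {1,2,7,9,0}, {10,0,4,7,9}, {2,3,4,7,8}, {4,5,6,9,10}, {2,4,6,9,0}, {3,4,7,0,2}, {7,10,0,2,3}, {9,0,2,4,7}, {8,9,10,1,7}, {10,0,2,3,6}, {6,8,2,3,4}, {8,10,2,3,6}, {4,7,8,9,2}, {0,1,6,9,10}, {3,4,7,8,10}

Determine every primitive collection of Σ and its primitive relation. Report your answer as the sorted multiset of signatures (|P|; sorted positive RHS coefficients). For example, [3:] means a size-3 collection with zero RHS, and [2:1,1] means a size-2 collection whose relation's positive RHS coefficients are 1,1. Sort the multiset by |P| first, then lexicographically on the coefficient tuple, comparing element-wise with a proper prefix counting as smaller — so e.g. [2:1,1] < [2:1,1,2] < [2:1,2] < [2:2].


12 collections generate NE(X_Σ); each relation:

  P = {0,8}:  v_{0} + v_{8} = 0 — sig = [2:]
  P = {1,3}:  v_{1} + v_{3} = 0 — sig = [2:]
  P = {1,4}:  v_{1} + v_{4} = v_{9} — sig = [2:1]
  P = {3,9}:  v_{3} + v_{9} = v_{4} — sig = [2:1]
  P = {6,7}:  v_{6} + v_{7} = v_{8} — sig = [2:1]
  P = {0,5}:  v_{0} + v_{5} = v_{6} + v_{9} + v_{10} — sig = [2:1,1,1]
  P = {2,5}:  v_{2} + v_{5} = v_{1} + v_{6} + v_{8} — sig = [2:1,1,1]
  P = {3,5}:  v_{3} + v_{5} = v_{4} + v_{6} + v_{8} + v_{10} — sig = [2:1,1,1,1]
  P = {5,7}:  v_{5} + v_{7} = 2·v_{8} + v_{9} + v_{10} — sig = [2:1,1,2]
  P = {2,4,10}:  v_{2} + v_{4} + v_{10} = 0 — sig = [3:]
  P = {2,9,10}:  v_{2} + v_{9} + v_{10} = v_{1} — sig = [3:1]
  P = {6,8,9,10}:  v_{6} + v_{8} + v_{9} + v_{10} = v_{5} — sig = [4:1]

Hence PRS(X_Σ) =
    |P|=2: 9 collections, coeffs (), (), (1), (1), (1), (1,1,1), (1,1,1), (1,1,1,1), (1,1,2)
    |P|=3: 2 collections, coeffs (), (1)
    |P|=4: 1 collection, coeffs (1)


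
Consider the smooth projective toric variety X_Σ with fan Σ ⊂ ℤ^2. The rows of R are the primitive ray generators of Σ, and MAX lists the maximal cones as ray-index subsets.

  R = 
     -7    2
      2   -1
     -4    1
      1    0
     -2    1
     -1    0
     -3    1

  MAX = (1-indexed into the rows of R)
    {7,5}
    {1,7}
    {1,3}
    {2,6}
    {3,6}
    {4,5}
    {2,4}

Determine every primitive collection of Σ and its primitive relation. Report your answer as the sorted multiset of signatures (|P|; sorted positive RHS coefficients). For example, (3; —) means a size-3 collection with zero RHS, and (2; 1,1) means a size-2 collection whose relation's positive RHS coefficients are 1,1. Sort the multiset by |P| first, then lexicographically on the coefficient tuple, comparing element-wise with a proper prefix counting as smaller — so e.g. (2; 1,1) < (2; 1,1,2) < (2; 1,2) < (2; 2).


Σ has 14 primitive collections:

  P = {2,5}:  v_{2} + v_{5} = 0  so sig = (2; —)
  P = {4,6}:  v_{4} + v_{6} = 0  so sig = (2; —)
  P = {2,7}:  v_{2} + v_{7} = v_{6}  so sig = (2; 1)
  P = {3,4}:  v_{3} + v_{4} = v_{7}  so sig = (2; 1)
  P = {3,7}:  v_{3} + v_{7} = v_{1}  so sig = (2; 1)
  P = {4,7}:  v_{4} + v_{7} = v_{5}  so sig = (2; 1)
  P = {5,6}:  v_{5} + v_{6} = v_{7}  so sig = (2; 1)
  P = {6,7}:  v_{6} + v_{7} = v_{3}  so sig = (2; 1)
  P = {1,2}:  v_{1} + v_{2} = v_{3} + v_{6}  so sig = (2; 1,1)
  P = {1,4}:  v_{1} + v_{4} = 2·v_{7}  so sig = (2; 2)
  P = {1,6}:  v_{1} + v_{6} = 2·v_{3}  so sig = (2; 2)
  P = {2,3}:  v_{2} + v_{3} = 2·v_{6}  so sig = (2; 2)
  P = {3,5}:  v_{3} + v_{5} = 2·v_{7}  so sig = (2; 2)
  P = {1,5}:  v_{1} + v_{5} = 3·v_{7}  so sig = (2; 3)

Signatures (|P|; sorted positive RHS coefficients), sorted:
    |P|=2: 14 collections, coeffs (), (), (1), (1), (1), (1), (1), (1), (1,1), (2), (2), (2), (2), (3)


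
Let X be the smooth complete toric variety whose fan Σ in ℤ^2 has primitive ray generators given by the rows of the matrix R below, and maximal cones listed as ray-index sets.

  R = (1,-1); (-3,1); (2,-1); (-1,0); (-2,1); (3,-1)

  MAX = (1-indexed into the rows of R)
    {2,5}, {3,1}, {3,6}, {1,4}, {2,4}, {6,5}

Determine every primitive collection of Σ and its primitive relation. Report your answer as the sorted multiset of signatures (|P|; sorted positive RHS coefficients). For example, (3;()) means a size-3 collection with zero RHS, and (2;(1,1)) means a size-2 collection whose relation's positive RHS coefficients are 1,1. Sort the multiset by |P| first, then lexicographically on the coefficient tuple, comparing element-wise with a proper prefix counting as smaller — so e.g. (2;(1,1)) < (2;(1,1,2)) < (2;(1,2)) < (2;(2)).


|primitive collections| = 9. Relations:

  P={2,6}:  v_{2} + v_{6} = 0  →  sig = (2;())
  P={3,5}:  v_{3} + v_{5} = 0  →  sig = (2;())
  P={1,5}:  v_{1} + v_{5} = v_{4}  →  sig = (2;(1))
  P={2,3}:  v_{2} + v_{3} = v_{4}  →  sig = (2;(1))
  P={3,4}:  v_{3} + v_{4} = v_{1}  →  sig = (2;(1))
  P={4,5}:  v_{4} + v_{5} = v_{2}  →  sig = (2;(1))
  P={4,6}:  v_{4} + v_{6} = v_{3}  →  sig = (2;(1))
  P={1,2}:  v_{1} + v_{2} = 2·v_{4}  →  sig = (2;(2))
  P={1,6}:  v_{1} + v_{6} = 2·v_{3}  →  sig = (2;(2))

Sorted signature multiset PRS(X):
    (2;())
    (2;())
    (2;(1))
    (2;(1))
    (2;(1))
    (2;(1))
    (2;(1))
    (2;(2))
    (2;(2))


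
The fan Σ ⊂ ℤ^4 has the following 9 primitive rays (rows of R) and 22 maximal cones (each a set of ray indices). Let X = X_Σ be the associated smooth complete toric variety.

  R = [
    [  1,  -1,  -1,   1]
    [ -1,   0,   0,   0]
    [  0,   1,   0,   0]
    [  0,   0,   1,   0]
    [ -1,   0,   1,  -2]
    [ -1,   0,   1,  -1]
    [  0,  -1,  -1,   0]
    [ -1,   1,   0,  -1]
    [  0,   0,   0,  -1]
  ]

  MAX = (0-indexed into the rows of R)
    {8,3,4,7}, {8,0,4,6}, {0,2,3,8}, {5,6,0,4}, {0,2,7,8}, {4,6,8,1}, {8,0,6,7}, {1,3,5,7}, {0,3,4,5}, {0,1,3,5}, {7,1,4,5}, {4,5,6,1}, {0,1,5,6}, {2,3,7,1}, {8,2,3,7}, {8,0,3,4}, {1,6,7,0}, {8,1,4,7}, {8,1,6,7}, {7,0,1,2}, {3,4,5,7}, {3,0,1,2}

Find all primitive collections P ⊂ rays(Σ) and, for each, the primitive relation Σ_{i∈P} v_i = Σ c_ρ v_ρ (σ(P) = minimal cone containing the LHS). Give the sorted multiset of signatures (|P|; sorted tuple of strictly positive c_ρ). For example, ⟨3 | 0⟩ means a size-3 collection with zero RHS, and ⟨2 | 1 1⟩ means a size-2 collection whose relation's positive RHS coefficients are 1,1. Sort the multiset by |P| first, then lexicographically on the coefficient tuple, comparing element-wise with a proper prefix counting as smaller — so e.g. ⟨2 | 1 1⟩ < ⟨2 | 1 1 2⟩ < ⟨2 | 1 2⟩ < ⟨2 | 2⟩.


Primitive collections (15):

  • {5,8}:  v_{5} + v_{8} = v_{4}  ⇒ sig = ⟨2 | 1⟩
  • {2,5}:  v_{2} + v_{5} = v_{3} + v_{7}  ⇒ sig = ⟨2 | 1 1⟩
  • {2,6}:  v_{2} + v_{6} = v_{0} + v_{7}  ⇒ sig = ⟨2 | 1 1⟩
  • {3,6}:  v_{3} + v_{6} = v_{0} + v_{5}  ⇒ sig = ⟨2 | 1 1⟩
  • {2,4}:  v_{2} + v_{4} = v_{3} + v_{7} + v_{8}  ⇒ sig = ⟨2 | 1 1 1⟩
  • {0,3,7}:  v_{0} + v_{3} + v_{7} = 0  ⇒ sig = ⟨3 | 0⟩
  • {0,1,8}:  v_{0} + v_{1} + v_{8} = v_{6}  ⇒ sig = ⟨3 | 1⟩
  • {1,2,8}:  v_{1} + v_{2} + v_{8} = v_{7}  ⇒ sig = ⟨3 | 1⟩
  • {1,3,8}:  v_{1} + v_{3} + v_{8} = v_{5}  ⇒ sig = ⟨3 | 1⟩
  • {0,1,4}:  v_{0} + v_{1} + v_{4} = v_{5} + v_{6}  ⇒ sig = ⟨3 | 1 1⟩
  • {0,5,7}:  v_{0} + v_{5} + v_{7} = v_{1} + v_{8}  ⇒ sig = ⟨3 | 1 1⟩
  • {0,4,7}:  v_{0} + v_{4} + v_{7} = v_{1} + 2·v_{8}  ⇒ sig = ⟨3 | 1 2⟩
  • {1,3,4}:  v_{1} + v_{3} + v_{4} = 2·v_{5}  ⇒ sig = ⟨3 | 2⟩
  • {5,6,7}:  v_{5} + v_{6} + v_{7} = 2·v_{1} + 2·v_{8}  ⇒ sig = ⟨3 | 2 2⟩
  • {4,6,7}:  v_{4} + v_{6} + v_{7} = 2·v_{1} + 3·v_{8}  ⇒ sig = ⟨3 | 2 3⟩

Signatures (|P|; sorted positive RHS coefficients), sorted:
    ⟨2 | 1⟩
    ⟨2 | 1 1⟩
    ⟨2 | 1 1⟩
    ⟨2 | 1 1⟩
    ⟨2 | 1 1 1⟩
    ⟨3 | 0⟩
    ⟨3 | 1⟩
    ⟨3 | 1⟩
    ⟨3 | 1⟩
    ⟨3 | 1 1⟩
    ⟨3 | 1 1⟩
    ⟨3 | 1 2⟩
    ⟨3 | 2⟩
    ⟨3 | 2 2⟩
    ⟨3 | 2 3⟩


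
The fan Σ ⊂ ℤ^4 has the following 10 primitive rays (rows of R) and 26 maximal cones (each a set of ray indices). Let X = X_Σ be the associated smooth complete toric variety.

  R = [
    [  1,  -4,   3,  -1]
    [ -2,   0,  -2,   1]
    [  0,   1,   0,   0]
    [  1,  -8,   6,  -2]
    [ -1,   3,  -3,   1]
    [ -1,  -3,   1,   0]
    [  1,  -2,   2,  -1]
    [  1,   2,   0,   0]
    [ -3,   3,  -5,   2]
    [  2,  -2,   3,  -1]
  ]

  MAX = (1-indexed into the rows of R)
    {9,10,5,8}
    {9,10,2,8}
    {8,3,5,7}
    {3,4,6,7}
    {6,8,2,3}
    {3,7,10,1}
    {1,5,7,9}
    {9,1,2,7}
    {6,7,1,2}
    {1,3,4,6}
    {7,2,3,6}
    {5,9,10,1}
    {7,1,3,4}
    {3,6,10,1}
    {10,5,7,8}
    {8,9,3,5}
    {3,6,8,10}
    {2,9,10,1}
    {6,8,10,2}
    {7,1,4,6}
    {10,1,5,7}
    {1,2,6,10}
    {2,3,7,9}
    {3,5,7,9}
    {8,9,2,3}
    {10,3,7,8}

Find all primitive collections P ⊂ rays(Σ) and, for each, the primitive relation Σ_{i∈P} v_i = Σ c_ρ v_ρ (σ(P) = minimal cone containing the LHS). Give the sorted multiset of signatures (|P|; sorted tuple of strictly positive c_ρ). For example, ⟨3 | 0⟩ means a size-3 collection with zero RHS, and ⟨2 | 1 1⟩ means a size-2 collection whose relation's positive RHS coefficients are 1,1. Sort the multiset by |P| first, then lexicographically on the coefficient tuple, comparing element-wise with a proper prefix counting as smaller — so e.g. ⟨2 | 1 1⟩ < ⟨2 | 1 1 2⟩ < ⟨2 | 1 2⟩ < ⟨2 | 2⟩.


22 minimal non-faces of Δ(Σ) (on 10 rays):

  P = {1,8}:  v_{1} + v_{8} = v_{10} — sig = ⟨2 | 1⟩
  P = {2,5}:  v_{2} + v_{5} = v_{9} — sig = ⟨2 | 1⟩
  P = {5,6}:  v_{5} + v_{6} = v_{2} — sig = ⟨2 | 1⟩
  P = {4,5}:  v_{4} + v_{5} = v_{6} + v_{7} — sig = ⟨2 | 1 1⟩
  P = {4,9}:  v_{4} + v_{9} = v_{2} + v_{6} + v_{7} — sig = ⟨2 | 1 1 1⟩
  P = {2,4}:  v_{2} + v_{4} = 2·v_{6} + v_{7} — sig = ⟨2 | 1 2⟩
  P = {6,9}:  v_{6} + v_{9} = 2·v_{2} — sig = ⟨2 | 2⟩
  P = {4,8}:  v_{4} + v_{8} = 2·v_{1} + 2·v_{3} — sig = ⟨2 | 2 2⟩
  P = {4,10}:  v_{4} + v_{10} = 3·v_{1} + 2·v_{3} — sig = ⟨2 | 2 3⟩
  P = {1,3,5}:  v_{1} + v_{3} + v_{5} = 0 — sig = ⟨3 | 0⟩
  P = {2,7,8}:  v_{2} + v_{7} + v_{8} = 0 — sig = ⟨3 | 0⟩
  P = {1,2,3}:  v_{1} + v_{2} + v_{3} = v_{6} — sig = ⟨3 | 1⟩
  P = {1,3,9}:  v_{1} + v_{3} + v_{9} = v_{2} — sig = ⟨3 | 1⟩
  P = {2,7,10}:  v_{2} + v_{7} + v_{10} = v_{1} — sig = ⟨3 | 1⟩
  P = {3,5,10}:  v_{3} + v_{5} + v_{10} = v_{8} — sig = ⟨3 | 1⟩
  P = {7,8,9}:  v_{7} + v_{8} + v_{9} = v_{5} — sig = ⟨3 | 1⟩
  P = {2,3,10}:  v_{2} + v_{3} + v_{10} = v_{6} + v_{8} — sig = ⟨3 | 1 1⟩
  P = {3,9,10}:  v_{3} + v_{9} + v_{10} = v_{2} + v_{8} — sig = ⟨3 | 1 1⟩
  P = {6,7,8}:  v_{6} + v_{7} + v_{8} = v_{1} + v_{3} — sig = ⟨3 | 1 1⟩
  P = {7,9,10}:  v_{7} + v_{9} + v_{10} = v_{1} + v_{5} — sig = ⟨3 | 1 1⟩
  P = {6,7,10}:  v_{6} + v_{7} + v_{10} = 2·v_{1} + v_{3} — sig = ⟨3 | 1 2⟩
  P = {1,3,6,7}:  v_{1} + v_{3} + v_{6} + v_{7} = v_{4} — sig = ⟨4 | 1⟩

Hence PRS(X_Σ) =
{ ⟨2 | 1⟩ ×3,  ⟨2 | 1 1⟩,  ⟨2 | 1 1 1⟩,  ⟨2 | 1 2⟩,  ⟨2 | 2⟩,  ⟨2 | 2 2⟩,  ⟨2 | 2 3⟩,  ⟨3 | 0⟩ ×2,  ⟨3 | 1⟩ ×5,  ⟨3 | 1 1⟩ ×4,  ⟨3 | 1 2⟩,  ⟨4 | 1⟩ }


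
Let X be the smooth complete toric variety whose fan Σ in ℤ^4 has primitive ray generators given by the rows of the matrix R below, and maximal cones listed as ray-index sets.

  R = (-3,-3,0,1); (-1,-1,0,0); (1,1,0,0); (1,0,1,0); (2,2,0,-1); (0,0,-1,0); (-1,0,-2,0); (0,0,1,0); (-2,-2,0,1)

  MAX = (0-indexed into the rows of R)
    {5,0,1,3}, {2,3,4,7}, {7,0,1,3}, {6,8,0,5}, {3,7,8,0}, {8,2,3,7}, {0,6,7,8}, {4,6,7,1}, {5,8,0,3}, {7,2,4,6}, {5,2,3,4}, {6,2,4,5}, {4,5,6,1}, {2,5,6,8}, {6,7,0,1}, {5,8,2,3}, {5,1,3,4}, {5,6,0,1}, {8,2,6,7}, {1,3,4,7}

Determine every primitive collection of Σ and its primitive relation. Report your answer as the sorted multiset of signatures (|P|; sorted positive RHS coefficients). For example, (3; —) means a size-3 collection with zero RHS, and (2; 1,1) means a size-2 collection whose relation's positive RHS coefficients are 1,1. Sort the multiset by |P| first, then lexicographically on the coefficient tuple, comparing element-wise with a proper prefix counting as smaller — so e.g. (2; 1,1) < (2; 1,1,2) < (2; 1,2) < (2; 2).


Primitive collections (7):

  P={1,2}:  v_{1} + v_{2} = 0  so sig = (2; —)
  P={4,8}:  v_{4} + v_{8} = 0  so sig = (2; —)
  P={5,7}:  v_{5} + v_{7} = 0  so sig = (2; —)
  P={0,2}:  v_{0} + v_{2} = v_{8}  so sig = (2; 1)
  P={0,4}:  v_{0} + v_{4} = v_{1}  so sig = (2; 1)
  P={1,8}:  v_{1} + v_{8} = v_{0}  so sig = (2; 1)
  P={3,6}:  v_{3} + v_{6} = v_{5}  so sig = (2; 1)

so the primitive-relation signature multiset is
[(2; —), (2; —), (2; —), (2; 1), (2; 1), (2; 1), (2; 1)]


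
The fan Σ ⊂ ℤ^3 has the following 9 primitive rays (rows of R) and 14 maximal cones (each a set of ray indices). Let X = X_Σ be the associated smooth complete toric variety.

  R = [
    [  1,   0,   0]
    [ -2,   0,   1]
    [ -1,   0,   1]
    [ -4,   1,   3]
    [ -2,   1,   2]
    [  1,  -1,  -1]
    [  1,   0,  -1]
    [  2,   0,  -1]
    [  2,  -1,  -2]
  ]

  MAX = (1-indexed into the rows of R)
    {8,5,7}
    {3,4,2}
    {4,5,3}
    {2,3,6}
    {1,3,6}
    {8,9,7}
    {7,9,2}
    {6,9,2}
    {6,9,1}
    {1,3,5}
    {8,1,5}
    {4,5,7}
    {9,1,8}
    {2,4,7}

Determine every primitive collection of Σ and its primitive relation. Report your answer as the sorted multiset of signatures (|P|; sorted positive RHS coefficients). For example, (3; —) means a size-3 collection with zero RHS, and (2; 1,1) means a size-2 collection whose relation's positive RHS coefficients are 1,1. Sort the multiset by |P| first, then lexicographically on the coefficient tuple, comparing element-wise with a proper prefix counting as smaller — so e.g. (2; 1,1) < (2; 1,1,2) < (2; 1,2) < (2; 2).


Σ has 15 primitive collections:

  P = {2,8}:  v_{2} + v_{8} = 0 — sig = (2; —)
  P = {3,7}:  v_{3} + v_{7} = 0 — sig = (2; —)
  P = {5,9}:  v_{5} + v_{9} = 0 — sig = (2; —)
  P = {1,2}:  v_{1} + v_{2} = v_{3} — sig = (2; 1)
  P = {1,7}:  v_{1} + v_{7} = v_{8} — sig = (2; 1)
  P = {2,5}:  v_{2} + v_{5} = v_{4} — sig = (2; 1)
  P = {3,8}:  v_{3} + v_{8} = v_{1} — sig = (2; 1)
  P = {3,9}:  v_{3} + v_{9} = v_{6} — sig = (2; 1)
  P = {4,8}:  v_{4} + v_{8} = v_{5} — sig = (2; 1)
  P = {4,9}:  v_{4} + v_{9} = v_{2} — sig = (2; 1)
  P = {5,6}:  v_{5} + v_{6} = v_{3} — sig = (2; 1)
  P = {6,7}:  v_{6} + v_{7} = v_{9} — sig = (2; 1)
  P = {1,4}:  v_{1} + v_{4} = v_{3} + v_{5} — sig = (2; 1,1)
  P = {4,6}:  v_{4} + v_{6} = v_{2} + v_{3} — sig = (2; 1,1)
  P = {6,8}:  v_{6} + v_{8} = v_{1} + v_{9} — sig = (2; 1,1)

Sorted signature multiset PRS(X):
{ (2; —) ×3,  (2; 1) ×9,  (2; 1,1) ×3 }
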